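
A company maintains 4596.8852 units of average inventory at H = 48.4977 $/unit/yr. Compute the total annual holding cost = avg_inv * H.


Cost = 4596.8852 * 48.4977 = 222938.3594

222938.3594 $/yr


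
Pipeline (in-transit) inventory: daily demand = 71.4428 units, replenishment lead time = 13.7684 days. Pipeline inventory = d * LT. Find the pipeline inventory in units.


Pipeline = 71.4428 * 13.7684 = 983.6530

983.6530 units


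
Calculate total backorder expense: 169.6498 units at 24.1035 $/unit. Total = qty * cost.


Total = 169.6498 * 24.1035 = 4089.1540

4089.1540 $


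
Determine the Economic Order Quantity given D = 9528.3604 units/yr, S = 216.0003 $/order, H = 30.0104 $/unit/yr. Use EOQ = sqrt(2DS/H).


2*D*S = 2 * 9528.3604 * 216.0003 = 4116257.4098
2*D*S/H = 137161.0312
EOQ = sqrt(137161.0312) = 370.3526

370.3526 units


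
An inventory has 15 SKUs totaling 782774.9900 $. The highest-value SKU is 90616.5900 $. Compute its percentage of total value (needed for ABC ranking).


Top item = 90616.5900
Total = 782774.9900
Percentage = 90616.5900 / 782774.9900 * 100 = 11.5763

11.5763%


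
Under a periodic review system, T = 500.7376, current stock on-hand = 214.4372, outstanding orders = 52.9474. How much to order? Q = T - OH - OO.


Inventory position = OH + OO = 214.4372 + 52.9474 = 267.3846
Q = 500.7376 - 267.3846 = 233.3530

233.3530 units


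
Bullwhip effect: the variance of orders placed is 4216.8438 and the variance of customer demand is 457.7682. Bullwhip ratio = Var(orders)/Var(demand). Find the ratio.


BW = 4216.8438 / 457.7682 = 9.2117

9.2117


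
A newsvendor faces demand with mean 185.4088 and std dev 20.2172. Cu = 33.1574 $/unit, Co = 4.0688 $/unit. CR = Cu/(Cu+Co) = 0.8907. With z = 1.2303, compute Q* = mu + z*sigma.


CR = Cu/(Cu+Co) = 33.1574/(33.1574+4.0688) = 0.8907
z = 1.2303
Q* = 185.4088 + 1.2303 * 20.2172 = 210.2820

210.2820 units


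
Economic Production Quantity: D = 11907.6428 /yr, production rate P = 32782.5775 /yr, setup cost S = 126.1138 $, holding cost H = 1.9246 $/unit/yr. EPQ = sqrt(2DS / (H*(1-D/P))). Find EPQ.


1 - D/P = 1 - 0.3632 = 0.6368
H*(1-D/P) = 1.2255
2DS = 3003436.1651
EPQ = sqrt(2450732.4169) = 1565.4815

1565.4815 units


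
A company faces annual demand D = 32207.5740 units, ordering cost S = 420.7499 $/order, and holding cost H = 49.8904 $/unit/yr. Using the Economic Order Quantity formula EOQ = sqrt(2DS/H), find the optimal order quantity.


2*D*S = 2 * 32207.5740 * 420.7499 = 27102667.0795
2*D*S/H = 543244.1327
EOQ = sqrt(543244.1327) = 737.0510

737.0510 units


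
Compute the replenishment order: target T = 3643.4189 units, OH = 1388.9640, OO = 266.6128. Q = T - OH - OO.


Inventory position = OH + OO = 1388.9640 + 266.6128 = 1655.5768
Q = 3643.4189 - 1655.5768 = 1987.8421

1987.8421 units


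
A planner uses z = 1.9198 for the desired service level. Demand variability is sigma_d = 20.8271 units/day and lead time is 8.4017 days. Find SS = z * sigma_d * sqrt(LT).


sqrt(LT) = sqrt(8.4017) = 2.8986
SS = 1.9198 * 20.8271 * 2.8986 = 115.8960

115.8960 units


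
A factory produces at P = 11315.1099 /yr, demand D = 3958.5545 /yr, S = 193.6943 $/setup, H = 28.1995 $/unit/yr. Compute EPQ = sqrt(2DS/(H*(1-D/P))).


1 - D/P = 1 - 0.3498 = 0.6502
H*(1-D/P) = 18.3340
2DS = 1533498.8858
EPQ = sqrt(83642.3687) = 289.2099

289.2099 units


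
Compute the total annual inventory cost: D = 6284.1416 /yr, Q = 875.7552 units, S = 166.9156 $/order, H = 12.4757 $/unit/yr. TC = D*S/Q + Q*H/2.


Ordering cost = D*S/Q = 1197.7334
Holding cost = Q*H/2 = 5462.8296
TC = 1197.7334 + 5462.8296 = 6660.5630

6660.5630 $/yr


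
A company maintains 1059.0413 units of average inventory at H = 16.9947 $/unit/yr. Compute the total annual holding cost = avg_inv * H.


Cost = 1059.0413 * 16.9947 = 17998.0892

17998.0892 $/yr


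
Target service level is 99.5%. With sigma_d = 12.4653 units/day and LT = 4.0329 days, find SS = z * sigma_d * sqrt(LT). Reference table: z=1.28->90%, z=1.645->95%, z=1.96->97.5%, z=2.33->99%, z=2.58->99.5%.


From the table, SL = 99.5% corresponds to z = 2.58
sqrt(LT) = sqrt(4.0329) = 2.0082
SS = 2.58 * 12.4653 * 2.0082 = 64.5849

64.5849 units


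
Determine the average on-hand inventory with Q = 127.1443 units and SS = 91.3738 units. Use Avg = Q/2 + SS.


Q/2 = 63.5722
Avg = 63.5722 + 91.3738 = 154.9460

154.9460 units


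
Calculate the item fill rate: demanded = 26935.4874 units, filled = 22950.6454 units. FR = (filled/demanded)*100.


FR = 22950.6454 / 26935.4874 * 100 = 85.2060

85.2060%


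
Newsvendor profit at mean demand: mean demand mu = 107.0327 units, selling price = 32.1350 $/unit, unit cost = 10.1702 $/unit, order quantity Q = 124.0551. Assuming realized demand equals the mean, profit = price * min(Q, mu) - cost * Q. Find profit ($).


Sales at mu = min(124.0551, 107.0327) = 107.0327
Revenue = 32.1350 * 107.0327 = 3439.4958
Total cost = 10.1702 * 124.0551 = 1261.6652
Profit = 3439.4958 - 1261.6652 = 2177.8306

2177.8306 $


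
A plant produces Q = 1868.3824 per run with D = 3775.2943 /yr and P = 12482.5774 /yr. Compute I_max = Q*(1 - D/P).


D/P = 0.3024
1 - D/P = 0.6976
I_max = 1868.3824 * 0.6976 = 1303.2993

1303.2993 units


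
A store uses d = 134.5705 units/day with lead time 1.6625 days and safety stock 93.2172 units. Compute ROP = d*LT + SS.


d*LT = 134.5705 * 1.6625 = 223.7235
ROP = 223.7235 + 93.2172 = 316.9407

316.9407 units


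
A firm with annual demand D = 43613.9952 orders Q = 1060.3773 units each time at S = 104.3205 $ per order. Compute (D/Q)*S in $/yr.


Number of orders = D/Q = 41.1306
Cost = 41.1306 * 104.3205 = 4290.7688

4290.7688 $/yr


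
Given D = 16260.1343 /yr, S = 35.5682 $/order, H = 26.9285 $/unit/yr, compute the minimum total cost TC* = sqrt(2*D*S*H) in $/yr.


2*D*S*H = 31147857.1253
TC* = sqrt(31147857.1253) = 5581.0265

5581.0265 $/yr


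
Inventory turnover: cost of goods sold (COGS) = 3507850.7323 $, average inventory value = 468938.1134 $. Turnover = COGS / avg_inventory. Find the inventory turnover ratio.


Turnover = 3507850.7323 / 468938.1134 = 7.4804

7.4804


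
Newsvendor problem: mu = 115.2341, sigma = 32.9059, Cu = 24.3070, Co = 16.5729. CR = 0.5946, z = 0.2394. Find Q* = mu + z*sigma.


CR = Cu/(Cu+Co) = 24.3070/(24.3070+16.5729) = 0.5946
z = 0.2394
Q* = 115.2341 + 0.2394 * 32.9059 = 123.1118

123.1118 units


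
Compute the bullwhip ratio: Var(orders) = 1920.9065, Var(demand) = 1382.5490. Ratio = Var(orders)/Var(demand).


BW = 1920.9065 / 1382.5490 = 1.3894

1.3894


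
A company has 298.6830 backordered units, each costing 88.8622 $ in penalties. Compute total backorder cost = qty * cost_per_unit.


Total = 298.6830 * 88.8622 = 26541.6285

26541.6285 $


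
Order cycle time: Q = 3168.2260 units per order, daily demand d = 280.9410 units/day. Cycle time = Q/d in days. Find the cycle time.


Cycle = 3168.2260 / 280.9410 = 11.2772

11.2772 days


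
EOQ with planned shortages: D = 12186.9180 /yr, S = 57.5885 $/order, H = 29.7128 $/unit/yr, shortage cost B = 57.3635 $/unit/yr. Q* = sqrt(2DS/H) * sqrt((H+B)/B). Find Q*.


sqrt(2DS/H) = 217.3492
sqrt((H+B)/B) = 1.2321
Q* = 217.3492 * 1.2321 = 267.7874

267.7874 units


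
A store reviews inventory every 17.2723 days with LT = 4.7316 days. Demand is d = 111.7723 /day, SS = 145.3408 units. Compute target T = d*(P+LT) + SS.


P + LT = 22.0039
d*(P+LT) = 111.7723 * 22.0039 = 2459.4265
T = 2459.4265 + 145.3408 = 2604.7673

2604.7673 units


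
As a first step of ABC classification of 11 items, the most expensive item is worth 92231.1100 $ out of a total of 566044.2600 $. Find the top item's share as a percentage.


Top item = 92231.1100
Total = 566044.2600
Percentage = 92231.1100 / 566044.2600 * 100 = 16.2940

16.2940%


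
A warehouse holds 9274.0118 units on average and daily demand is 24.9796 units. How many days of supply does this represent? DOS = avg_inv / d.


DOS = 9274.0118 / 24.9796 = 371.2634

371.2634 days


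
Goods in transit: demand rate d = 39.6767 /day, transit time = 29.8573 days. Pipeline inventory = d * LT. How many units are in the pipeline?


Pipeline = 39.6767 * 29.8573 = 1184.6391

1184.6391 units


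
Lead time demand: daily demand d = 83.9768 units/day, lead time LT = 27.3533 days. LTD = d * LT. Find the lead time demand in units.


LTD = 83.9768 * 27.3533 = 2297.0426

2297.0426 units


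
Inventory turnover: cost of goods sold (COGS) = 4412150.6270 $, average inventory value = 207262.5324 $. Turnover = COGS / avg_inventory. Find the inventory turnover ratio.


Turnover = 4412150.6270 / 207262.5324 = 21.2877

21.2877


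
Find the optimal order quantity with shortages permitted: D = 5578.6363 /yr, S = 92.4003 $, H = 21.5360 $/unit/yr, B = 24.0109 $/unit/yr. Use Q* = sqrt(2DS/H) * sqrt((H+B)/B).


sqrt(2DS/H) = 218.7929
sqrt((H+B)/B) = 1.3773
Q* = 218.7929 * 1.3773 = 301.3411

301.3411 units


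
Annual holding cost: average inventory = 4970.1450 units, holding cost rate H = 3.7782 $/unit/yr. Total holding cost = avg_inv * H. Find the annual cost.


Cost = 4970.1450 * 3.7782 = 18778.2018

18778.2018 $/yr


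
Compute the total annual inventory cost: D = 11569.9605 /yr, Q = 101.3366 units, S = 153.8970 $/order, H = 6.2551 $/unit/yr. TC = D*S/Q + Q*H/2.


Ordering cost = D*S/Q = 17570.9685
Holding cost = Q*H/2 = 316.9353
TC = 17570.9685 + 316.9353 = 17887.9038

17887.9038 $/yr


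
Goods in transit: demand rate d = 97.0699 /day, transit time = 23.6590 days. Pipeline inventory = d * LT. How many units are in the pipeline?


Pipeline = 97.0699 * 23.6590 = 2296.5768

2296.5768 units


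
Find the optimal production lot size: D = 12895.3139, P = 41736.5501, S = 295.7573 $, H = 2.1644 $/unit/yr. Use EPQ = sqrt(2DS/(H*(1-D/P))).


1 - D/P = 1 - 0.3090 = 0.6910
H*(1-D/P) = 1.4957
2DS = 7627766.4434
EPQ = sqrt(5099910.3069) = 2258.2981

2258.2981 units


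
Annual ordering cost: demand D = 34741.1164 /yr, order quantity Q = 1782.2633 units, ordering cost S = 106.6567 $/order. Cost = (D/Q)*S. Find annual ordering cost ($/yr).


Number of orders = D/Q = 19.4927
Cost = 19.4927 * 106.6567 = 2079.0266

2079.0266 $/yr


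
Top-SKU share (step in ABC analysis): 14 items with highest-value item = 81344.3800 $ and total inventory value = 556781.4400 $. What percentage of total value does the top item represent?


Top item = 81344.3800
Total = 556781.4400
Percentage = 81344.3800 / 556781.4400 * 100 = 14.6098

14.6098%


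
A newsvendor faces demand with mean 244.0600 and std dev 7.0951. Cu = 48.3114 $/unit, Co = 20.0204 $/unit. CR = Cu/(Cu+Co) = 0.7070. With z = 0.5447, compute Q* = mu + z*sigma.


CR = Cu/(Cu+Co) = 48.3114/(48.3114+20.0204) = 0.7070
z = 0.5447
Q* = 244.0600 + 0.5447 * 7.0951 = 247.9247

247.9247 units


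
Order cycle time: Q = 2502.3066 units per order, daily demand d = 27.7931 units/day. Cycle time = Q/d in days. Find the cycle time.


Cycle = 2502.3066 / 27.7931 = 90.0334

90.0334 days


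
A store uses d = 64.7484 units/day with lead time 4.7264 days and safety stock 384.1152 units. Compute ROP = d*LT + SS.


d*LT = 64.7484 * 4.7264 = 306.0268
ROP = 306.0268 + 384.1152 = 690.1420

690.1420 units


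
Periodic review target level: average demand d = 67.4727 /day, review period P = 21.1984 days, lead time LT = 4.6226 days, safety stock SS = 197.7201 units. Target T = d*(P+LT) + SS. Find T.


P + LT = 25.8210
d*(P+LT) = 67.4727 * 25.8210 = 1742.2126
T = 1742.2126 + 197.7201 = 1939.9327

1939.9327 units


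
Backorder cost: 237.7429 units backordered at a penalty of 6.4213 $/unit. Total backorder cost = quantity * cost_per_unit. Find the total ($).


Total = 237.7429 * 6.4213 = 1526.6185

1526.6185 $


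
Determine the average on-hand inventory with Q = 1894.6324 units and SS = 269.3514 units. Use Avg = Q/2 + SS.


Q/2 = 947.3162
Avg = 947.3162 + 269.3514 = 1216.6676

1216.6676 units


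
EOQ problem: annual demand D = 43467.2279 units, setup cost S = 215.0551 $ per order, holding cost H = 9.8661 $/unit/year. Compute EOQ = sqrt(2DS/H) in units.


2*D*S = 2 * 43467.2279 * 215.0551 = 18695698.0855
2*D*S/H = 1894943.0966
EOQ = sqrt(1894943.0966) = 1376.5693

1376.5693 units


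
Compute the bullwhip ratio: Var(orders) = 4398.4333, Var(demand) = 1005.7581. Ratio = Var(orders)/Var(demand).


BW = 4398.4333 / 1005.7581 = 4.3733

4.3733


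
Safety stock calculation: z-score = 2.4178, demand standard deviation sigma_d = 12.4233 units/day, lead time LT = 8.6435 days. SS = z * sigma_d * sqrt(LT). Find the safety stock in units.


sqrt(LT) = sqrt(8.6435) = 2.9400
SS = 2.4178 * 12.4233 * 2.9400 = 88.3084

88.3084 units


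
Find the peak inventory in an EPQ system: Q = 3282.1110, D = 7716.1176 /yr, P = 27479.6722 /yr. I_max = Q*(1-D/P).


D/P = 0.2808
1 - D/P = 0.7192
I_max = 3282.1110 * 0.7192 = 2360.5151

2360.5151 units


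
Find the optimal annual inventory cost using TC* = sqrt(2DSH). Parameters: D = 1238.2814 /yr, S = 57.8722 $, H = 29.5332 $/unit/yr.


2*D*S*H = 4232820.4228
TC* = sqrt(4232820.4228) = 2057.3819

2057.3819 $/yr


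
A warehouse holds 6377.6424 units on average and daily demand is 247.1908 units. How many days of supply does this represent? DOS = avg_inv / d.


DOS = 6377.6424 / 247.1908 = 25.8005

25.8005 days


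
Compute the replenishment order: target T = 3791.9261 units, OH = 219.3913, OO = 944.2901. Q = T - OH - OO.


Inventory position = OH + OO = 219.3913 + 944.2901 = 1163.6814
Q = 3791.9261 - 1163.6814 = 2628.2447

2628.2447 units


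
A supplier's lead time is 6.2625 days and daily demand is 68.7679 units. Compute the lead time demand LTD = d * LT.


LTD = 68.7679 * 6.2625 = 430.6590

430.6590 units


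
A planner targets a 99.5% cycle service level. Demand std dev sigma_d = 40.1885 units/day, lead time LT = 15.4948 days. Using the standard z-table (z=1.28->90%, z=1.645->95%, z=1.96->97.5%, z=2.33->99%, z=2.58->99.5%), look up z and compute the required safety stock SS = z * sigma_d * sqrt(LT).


From the table, SL = 99.5% corresponds to z = 2.58
sqrt(LT) = sqrt(15.4948) = 3.9363
SS = 2.58 * 40.1885 * 3.9363 = 408.1450

408.1450 units


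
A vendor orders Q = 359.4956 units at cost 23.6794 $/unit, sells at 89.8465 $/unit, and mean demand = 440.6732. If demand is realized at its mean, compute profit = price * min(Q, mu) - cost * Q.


Sales at mu = min(359.4956, 440.6732) = 359.4956
Revenue = 89.8465 * 359.4956 = 32299.4214
Total cost = 23.6794 * 359.4956 = 8512.6401
Profit = 32299.4214 - 8512.6401 = 23786.7813

23786.7813 $


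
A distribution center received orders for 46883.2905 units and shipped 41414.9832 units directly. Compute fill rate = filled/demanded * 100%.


FR = 41414.9832 / 46883.2905 * 100 = 88.3363

88.3363%


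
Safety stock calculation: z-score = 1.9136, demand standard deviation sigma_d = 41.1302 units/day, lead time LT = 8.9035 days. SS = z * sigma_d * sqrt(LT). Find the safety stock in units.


sqrt(LT) = sqrt(8.9035) = 2.9839
SS = 1.9136 * 41.1302 * 2.9839 = 234.8510

234.8510 units


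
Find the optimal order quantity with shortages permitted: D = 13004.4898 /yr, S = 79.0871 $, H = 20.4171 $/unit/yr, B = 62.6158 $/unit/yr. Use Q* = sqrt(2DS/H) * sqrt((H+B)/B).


sqrt(2DS/H) = 317.4077
sqrt((H+B)/B) = 1.1516
Q* = 317.4077 * 1.1516 = 365.5111

365.5111 units


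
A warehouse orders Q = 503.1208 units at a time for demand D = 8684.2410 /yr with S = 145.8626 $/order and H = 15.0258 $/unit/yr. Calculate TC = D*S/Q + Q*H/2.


Ordering cost = D*S/Q = 2517.6975
Holding cost = Q*H/2 = 3779.8963
TC = 2517.6975 + 3779.8963 = 6297.5937

6297.5937 $/yr


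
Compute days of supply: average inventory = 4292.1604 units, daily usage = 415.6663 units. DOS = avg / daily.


DOS = 4292.1604 / 415.6663 = 10.3260

10.3260 days


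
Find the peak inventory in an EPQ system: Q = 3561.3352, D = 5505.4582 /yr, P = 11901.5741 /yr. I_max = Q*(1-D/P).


D/P = 0.4626
1 - D/P = 0.5374
I_max = 3561.3352 * 0.5374 = 1913.9244

1913.9244 units


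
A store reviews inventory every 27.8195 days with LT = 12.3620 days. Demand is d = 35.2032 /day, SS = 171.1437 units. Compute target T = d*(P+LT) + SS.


P + LT = 40.1815
d*(P+LT) = 35.2032 * 40.1815 = 1414.5174
T = 1414.5174 + 171.1437 = 1585.6611

1585.6611 units


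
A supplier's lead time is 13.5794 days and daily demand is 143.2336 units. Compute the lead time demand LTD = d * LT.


LTD = 143.2336 * 13.5794 = 1945.0263

1945.0263 units


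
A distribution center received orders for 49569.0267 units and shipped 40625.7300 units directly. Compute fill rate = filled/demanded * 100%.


FR = 40625.7300 / 49569.0267 * 100 = 81.9579

81.9579%


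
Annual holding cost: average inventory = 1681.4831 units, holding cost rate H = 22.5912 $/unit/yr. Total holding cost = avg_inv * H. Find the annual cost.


Cost = 1681.4831 * 22.5912 = 37986.7210

37986.7210 $/yr


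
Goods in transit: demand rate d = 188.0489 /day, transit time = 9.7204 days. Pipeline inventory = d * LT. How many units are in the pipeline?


Pipeline = 188.0489 * 9.7204 = 1827.9105

1827.9105 units


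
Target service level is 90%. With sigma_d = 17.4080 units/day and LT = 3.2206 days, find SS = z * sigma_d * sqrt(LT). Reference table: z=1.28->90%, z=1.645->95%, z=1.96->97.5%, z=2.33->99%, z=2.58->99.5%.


From the table, SL = 90% corresponds to z = 1.28
sqrt(LT) = sqrt(3.2206) = 1.7946
SS = 1.28 * 17.4080 * 1.7946 = 39.9878

39.9878 units


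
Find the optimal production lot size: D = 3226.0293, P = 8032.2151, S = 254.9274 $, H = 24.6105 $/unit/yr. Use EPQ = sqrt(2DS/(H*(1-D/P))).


1 - D/P = 1 - 0.4016 = 0.5984
H*(1-D/P) = 14.7260
2DS = 1644806.5235
EPQ = sqrt(111693.8232) = 334.2063

334.2063 units


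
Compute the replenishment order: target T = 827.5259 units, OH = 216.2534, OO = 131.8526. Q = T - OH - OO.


Inventory position = OH + OO = 216.2534 + 131.8526 = 348.1060
Q = 827.5259 - 348.1060 = 479.4199

479.4199 units


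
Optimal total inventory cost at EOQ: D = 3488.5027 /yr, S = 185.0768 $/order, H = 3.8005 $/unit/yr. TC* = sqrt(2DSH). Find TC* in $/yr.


2*D*S*H = 4907516.6064
TC* = sqrt(4907516.6064) = 2215.2915

2215.2915 $/yr


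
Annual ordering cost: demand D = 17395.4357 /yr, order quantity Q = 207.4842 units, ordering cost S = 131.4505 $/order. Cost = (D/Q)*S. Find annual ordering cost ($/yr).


Number of orders = D/Q = 83.8398
Cost = 83.8398 * 131.4505 = 11020.7848

11020.7848 $/yr


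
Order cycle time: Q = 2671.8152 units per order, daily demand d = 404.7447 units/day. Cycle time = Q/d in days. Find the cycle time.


Cycle = 2671.8152 / 404.7447 = 6.6012

6.6012 days


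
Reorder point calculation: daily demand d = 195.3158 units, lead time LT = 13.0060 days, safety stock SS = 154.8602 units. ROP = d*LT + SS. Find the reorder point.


d*LT = 195.3158 * 13.0060 = 2540.2773
ROP = 2540.2773 + 154.8602 = 2695.1375

2695.1375 units


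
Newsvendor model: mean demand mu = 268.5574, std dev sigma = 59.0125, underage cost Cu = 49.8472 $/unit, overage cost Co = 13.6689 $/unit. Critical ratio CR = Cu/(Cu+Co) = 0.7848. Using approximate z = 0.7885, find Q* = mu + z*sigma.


CR = Cu/(Cu+Co) = 49.8472/(49.8472+13.6689) = 0.7848
z = 0.7885
Q* = 268.5574 + 0.7885 * 59.0125 = 315.0888

315.0888 units


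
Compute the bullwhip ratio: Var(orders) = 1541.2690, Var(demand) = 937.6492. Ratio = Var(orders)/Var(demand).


BW = 1541.2690 / 937.6492 = 1.6438

1.6438


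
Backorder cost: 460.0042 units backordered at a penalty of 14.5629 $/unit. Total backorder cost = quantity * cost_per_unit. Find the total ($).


Total = 460.0042 * 14.5629 = 6698.9952

6698.9952 $


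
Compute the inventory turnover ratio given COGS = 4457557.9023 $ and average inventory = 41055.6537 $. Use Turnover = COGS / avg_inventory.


Turnover = 4457557.9023 / 41055.6537 = 108.5735

108.5735


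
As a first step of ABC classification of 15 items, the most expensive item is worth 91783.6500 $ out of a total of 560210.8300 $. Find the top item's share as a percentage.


Top item = 91783.6500
Total = 560210.8300
Percentage = 91783.6500 / 560210.8300 * 100 = 16.3838

16.3838%


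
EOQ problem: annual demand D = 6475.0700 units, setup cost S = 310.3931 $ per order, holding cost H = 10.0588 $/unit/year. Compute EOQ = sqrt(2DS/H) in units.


2*D*S = 2 * 6475.0700 * 310.3931 = 4019634.1000
2*D*S/H = 399613.6816
EOQ = sqrt(399613.6816) = 632.1500

632.1500 units


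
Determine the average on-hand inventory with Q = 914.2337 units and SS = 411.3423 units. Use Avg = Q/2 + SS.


Q/2 = 457.1168
Avg = 457.1168 + 411.3423 = 868.4592

868.4592 units


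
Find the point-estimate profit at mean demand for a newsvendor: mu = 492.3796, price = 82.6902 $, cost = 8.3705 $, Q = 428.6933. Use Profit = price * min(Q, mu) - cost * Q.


Sales at mu = min(428.6933, 492.3796) = 428.6933
Revenue = 82.6902 * 428.6933 = 35448.7347
Total cost = 8.3705 * 428.6933 = 3588.3773
Profit = 35448.7347 - 3588.3773 = 31860.3574

31860.3574 $


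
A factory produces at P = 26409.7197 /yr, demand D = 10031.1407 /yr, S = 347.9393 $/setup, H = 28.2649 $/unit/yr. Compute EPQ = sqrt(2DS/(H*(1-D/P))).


1 - D/P = 1 - 0.3798 = 0.6202
H*(1-D/P) = 17.5291
2DS = 6980456.1467
EPQ = sqrt(398220.7829) = 631.0474

631.0474 units


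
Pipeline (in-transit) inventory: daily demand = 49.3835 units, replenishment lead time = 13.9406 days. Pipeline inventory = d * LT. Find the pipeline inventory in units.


Pipeline = 49.3835 * 13.9406 = 688.4356

688.4356 units


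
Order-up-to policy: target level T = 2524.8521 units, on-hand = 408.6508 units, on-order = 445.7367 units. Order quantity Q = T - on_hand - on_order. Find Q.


Inventory position = OH + OO = 408.6508 + 445.7367 = 854.3875
Q = 2524.8521 - 854.3875 = 1670.4646

1670.4646 units


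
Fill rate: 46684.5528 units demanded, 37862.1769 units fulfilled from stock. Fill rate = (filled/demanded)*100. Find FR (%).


FR = 37862.1769 / 46684.5528 * 100 = 81.1022

81.1022%


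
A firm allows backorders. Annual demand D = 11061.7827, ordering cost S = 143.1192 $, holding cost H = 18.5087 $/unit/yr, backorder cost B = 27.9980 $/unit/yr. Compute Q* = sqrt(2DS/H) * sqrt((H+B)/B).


sqrt(2DS/H) = 413.6076
sqrt((H+B)/B) = 1.2888
Q* = 413.6076 * 1.2888 = 533.0682

533.0682 units


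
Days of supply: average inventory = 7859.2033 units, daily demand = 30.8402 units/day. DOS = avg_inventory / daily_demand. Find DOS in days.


DOS = 7859.2033 / 30.8402 = 254.8363

254.8363 days


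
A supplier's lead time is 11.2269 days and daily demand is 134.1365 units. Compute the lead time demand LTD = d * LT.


LTD = 134.1365 * 11.2269 = 1505.9371

1505.9371 units


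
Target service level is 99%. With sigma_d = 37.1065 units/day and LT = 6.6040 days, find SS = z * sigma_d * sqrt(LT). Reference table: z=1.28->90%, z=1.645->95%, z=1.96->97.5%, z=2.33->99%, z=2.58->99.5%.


From the table, SL = 99% corresponds to z = 2.33
sqrt(LT) = sqrt(6.6040) = 2.5698
SS = 2.33 * 37.1065 * 2.5698 = 222.1823

222.1823 units


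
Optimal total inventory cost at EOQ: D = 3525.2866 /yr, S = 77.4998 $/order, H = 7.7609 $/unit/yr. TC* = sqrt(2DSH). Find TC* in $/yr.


2*D*S*H = 4240695.5562
TC* = sqrt(4240695.5562) = 2059.2949

2059.2949 $/yr


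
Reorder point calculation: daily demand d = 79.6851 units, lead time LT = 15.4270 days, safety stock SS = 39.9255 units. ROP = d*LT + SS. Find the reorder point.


d*LT = 79.6851 * 15.4270 = 1229.3020
ROP = 1229.3020 + 39.9255 = 1269.2275

1269.2275 units


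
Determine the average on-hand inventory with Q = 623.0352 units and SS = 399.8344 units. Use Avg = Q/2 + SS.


Q/2 = 311.5176
Avg = 311.5176 + 399.8344 = 711.3520

711.3520 units


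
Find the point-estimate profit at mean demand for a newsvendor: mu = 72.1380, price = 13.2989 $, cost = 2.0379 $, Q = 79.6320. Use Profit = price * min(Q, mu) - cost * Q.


Sales at mu = min(79.6320, 72.1380) = 72.1380
Revenue = 13.2989 * 72.1380 = 959.3560
Total cost = 2.0379 * 79.6320 = 162.2821
Profit = 959.3560 - 162.2821 = 797.0740

797.0740 $


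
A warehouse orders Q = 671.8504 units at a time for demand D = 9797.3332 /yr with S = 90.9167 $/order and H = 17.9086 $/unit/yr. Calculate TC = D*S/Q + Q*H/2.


Ordering cost = D*S/Q = 1325.8029
Holding cost = Q*H/2 = 6015.9500
TC = 1325.8029 + 6015.9500 = 7341.7529

7341.7529 $/yr


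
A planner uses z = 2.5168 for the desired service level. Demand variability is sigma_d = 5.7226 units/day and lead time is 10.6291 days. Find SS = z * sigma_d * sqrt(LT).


sqrt(LT) = sqrt(10.6291) = 3.2602
SS = 2.5168 * 5.7226 * 3.2602 = 46.9559

46.9559 units


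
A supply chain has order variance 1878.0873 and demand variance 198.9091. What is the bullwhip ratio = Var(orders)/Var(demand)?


BW = 1878.0873 / 198.9091 = 9.4419

9.4419


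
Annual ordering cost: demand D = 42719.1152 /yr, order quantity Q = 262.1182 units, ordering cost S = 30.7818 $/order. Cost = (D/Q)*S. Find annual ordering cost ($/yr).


Number of orders = D/Q = 162.9765
Cost = 162.9765 * 30.7818 = 5016.7110

5016.7110 $/yr


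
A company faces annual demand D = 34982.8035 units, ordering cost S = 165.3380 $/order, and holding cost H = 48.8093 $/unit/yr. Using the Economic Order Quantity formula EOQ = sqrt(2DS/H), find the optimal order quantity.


2*D*S = 2 * 34982.8035 * 165.3380 = 11567973.5302
2*D*S/H = 237003.4713
EOQ = sqrt(237003.4713) = 486.8300

486.8300 units


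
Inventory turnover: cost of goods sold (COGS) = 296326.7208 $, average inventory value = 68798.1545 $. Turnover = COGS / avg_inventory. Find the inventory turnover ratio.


Turnover = 296326.7208 / 68798.1545 = 4.3072

4.3072


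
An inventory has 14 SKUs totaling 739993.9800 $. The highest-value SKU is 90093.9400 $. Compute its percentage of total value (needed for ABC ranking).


Top item = 90093.9400
Total = 739993.9800
Percentage = 90093.9400 / 739993.9800 * 100 = 12.1750

12.1750%


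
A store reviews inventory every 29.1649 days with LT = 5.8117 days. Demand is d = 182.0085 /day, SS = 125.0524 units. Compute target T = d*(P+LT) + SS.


P + LT = 34.9766
d*(P+LT) = 182.0085 * 34.9766 = 6366.0385
T = 6366.0385 + 125.0524 = 6491.0909

6491.0909 units


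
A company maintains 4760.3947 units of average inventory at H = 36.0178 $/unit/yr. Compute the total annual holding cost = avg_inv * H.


Cost = 4760.3947 * 36.0178 = 171458.9442

171458.9442 $/yr


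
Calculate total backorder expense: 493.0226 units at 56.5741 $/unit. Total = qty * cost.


Total = 493.0226 * 56.5741 = 27892.3099

27892.3099 $


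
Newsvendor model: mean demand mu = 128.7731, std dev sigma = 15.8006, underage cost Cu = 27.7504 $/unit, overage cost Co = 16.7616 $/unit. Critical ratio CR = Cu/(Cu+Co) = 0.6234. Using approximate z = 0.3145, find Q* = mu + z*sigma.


CR = Cu/(Cu+Co) = 27.7504/(27.7504+16.7616) = 0.6234
z = 0.3145
Q* = 128.7731 + 0.3145 * 15.8006 = 133.7424

133.7424 units


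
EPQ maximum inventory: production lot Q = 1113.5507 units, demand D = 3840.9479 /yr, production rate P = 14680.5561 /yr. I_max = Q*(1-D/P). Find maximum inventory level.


D/P = 0.2616
1 - D/P = 0.7384
I_max = 1113.5507 * 0.7384 = 822.2068

822.2068 units


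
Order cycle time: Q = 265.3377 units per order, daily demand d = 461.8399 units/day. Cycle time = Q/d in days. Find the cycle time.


Cycle = 265.3377 / 461.8399 = 0.5745

0.5745 days


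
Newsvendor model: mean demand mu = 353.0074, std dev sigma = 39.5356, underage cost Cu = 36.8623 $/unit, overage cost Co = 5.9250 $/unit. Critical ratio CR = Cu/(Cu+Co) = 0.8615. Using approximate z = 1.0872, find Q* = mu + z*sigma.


CR = Cu/(Cu+Co) = 36.8623/(36.8623+5.9250) = 0.8615
z = 1.0872
Q* = 353.0074 + 1.0872 * 39.5356 = 395.9905

395.9905 units


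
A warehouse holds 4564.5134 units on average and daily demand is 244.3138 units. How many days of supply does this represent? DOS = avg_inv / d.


DOS = 4564.5134 / 244.3138 = 18.6830

18.6830 days


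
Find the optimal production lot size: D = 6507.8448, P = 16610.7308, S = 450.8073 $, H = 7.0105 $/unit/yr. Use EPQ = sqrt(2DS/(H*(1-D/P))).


1 - D/P = 1 - 0.3918 = 0.6082
H*(1-D/P) = 4.2639
2DS = 5867567.8862
EPQ = sqrt(1376107.6741) = 1173.0762

1173.0762 units


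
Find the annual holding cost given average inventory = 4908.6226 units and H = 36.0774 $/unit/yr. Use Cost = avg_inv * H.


Cost = 4908.6226 * 36.0774 = 177090.3410

177090.3410 $/yr


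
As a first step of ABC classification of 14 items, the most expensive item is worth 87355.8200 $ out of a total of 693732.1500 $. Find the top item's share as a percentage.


Top item = 87355.8200
Total = 693732.1500
Percentage = 87355.8200 / 693732.1500 * 100 = 12.5922

12.5922%


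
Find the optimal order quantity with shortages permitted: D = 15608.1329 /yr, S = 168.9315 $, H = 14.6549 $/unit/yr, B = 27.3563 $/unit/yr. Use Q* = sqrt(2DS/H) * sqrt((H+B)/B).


sqrt(2DS/H) = 599.8662
sqrt((H+B)/B) = 1.2392
Q* = 599.8662 * 1.2392 = 743.3755

743.3755 units


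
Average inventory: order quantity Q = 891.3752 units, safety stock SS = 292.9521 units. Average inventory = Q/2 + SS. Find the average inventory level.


Q/2 = 445.6876
Avg = 445.6876 + 292.9521 = 738.6397

738.6397 units


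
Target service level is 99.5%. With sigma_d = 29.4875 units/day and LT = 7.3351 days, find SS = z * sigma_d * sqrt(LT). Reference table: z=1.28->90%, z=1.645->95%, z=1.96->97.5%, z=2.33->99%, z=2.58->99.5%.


From the table, SL = 99.5% corresponds to z = 2.58
sqrt(LT) = sqrt(7.3351) = 2.7083
SS = 2.58 * 29.4875 * 2.7083 = 206.0443

206.0443 units


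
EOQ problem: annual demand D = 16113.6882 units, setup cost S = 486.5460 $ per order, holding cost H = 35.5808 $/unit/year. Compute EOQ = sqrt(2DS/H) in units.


2*D*S = 2 * 16113.6882 * 486.5460 = 15680101.0779
2*D*S/H = 440689.9529
EOQ = sqrt(440689.9529) = 663.8448

663.8448 units


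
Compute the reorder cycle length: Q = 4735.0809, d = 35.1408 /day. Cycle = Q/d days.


Cycle = 4735.0809 / 35.1408 = 134.7460

134.7460 days


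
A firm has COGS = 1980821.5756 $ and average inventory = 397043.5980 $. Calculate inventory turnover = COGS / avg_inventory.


Turnover = 1980821.5756 / 397043.5980 = 4.9889

4.9889


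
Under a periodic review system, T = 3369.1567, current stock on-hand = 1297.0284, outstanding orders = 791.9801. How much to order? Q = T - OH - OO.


Inventory position = OH + OO = 1297.0284 + 791.9801 = 2089.0085
Q = 3369.1567 - 2089.0085 = 1280.1482

1280.1482 units


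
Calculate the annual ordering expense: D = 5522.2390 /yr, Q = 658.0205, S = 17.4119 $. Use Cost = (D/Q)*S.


Number of orders = D/Q = 8.3922
Cost = 8.3922 * 17.4119 = 146.1241

146.1241 $/yr


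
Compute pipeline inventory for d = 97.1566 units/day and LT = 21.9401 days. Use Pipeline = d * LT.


Pipeline = 97.1566 * 21.9401 = 2131.6255

2131.6255 units


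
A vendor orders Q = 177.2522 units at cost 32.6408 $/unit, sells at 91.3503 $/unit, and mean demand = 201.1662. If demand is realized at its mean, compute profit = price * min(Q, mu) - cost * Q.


Sales at mu = min(177.2522, 201.1662) = 177.2522
Revenue = 91.3503 * 177.2522 = 16192.0416
Total cost = 32.6408 * 177.2522 = 5785.6536
Profit = 16192.0416 - 5785.6536 = 10406.3880

10406.3880 $


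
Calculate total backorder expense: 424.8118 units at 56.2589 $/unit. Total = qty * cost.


Total = 424.8118 * 56.2589 = 23899.4446

23899.4446 $


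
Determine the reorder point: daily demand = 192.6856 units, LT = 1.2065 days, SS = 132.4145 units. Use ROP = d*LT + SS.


d*LT = 192.6856 * 1.2065 = 232.4752
ROP = 232.4752 + 132.4145 = 364.8897

364.8897 units


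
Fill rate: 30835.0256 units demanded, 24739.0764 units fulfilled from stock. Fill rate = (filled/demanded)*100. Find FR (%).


FR = 24739.0764 / 30835.0256 * 100 = 80.2304

80.2304%


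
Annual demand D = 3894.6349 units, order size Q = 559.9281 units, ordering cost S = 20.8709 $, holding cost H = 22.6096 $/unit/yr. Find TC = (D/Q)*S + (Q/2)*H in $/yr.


Ordering cost = D*S/Q = 145.1696
Holding cost = Q*H/2 = 6329.8752
TC = 145.1696 + 6329.8752 = 6475.0448

6475.0448 $/yr


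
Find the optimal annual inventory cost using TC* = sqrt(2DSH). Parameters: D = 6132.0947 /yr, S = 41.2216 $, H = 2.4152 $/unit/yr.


2*D*S*H = 1221003.1760
TC* = sqrt(1221003.1760) = 1104.9901

1104.9901 $/yr


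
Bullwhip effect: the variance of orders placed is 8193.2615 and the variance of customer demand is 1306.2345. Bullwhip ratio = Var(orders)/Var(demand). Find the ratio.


BW = 8193.2615 / 1306.2345 = 6.2724

6.2724


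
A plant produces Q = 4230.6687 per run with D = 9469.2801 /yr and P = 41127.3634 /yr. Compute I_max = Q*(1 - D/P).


D/P = 0.2302
1 - D/P = 0.7698
I_max = 4230.6687 * 0.7698 = 3256.5876

3256.5876 units


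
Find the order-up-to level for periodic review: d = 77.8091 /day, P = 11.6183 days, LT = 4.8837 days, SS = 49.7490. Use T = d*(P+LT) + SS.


P + LT = 16.5020
d*(P+LT) = 77.8091 * 16.5020 = 1284.0058
T = 1284.0058 + 49.7490 = 1333.7548

1333.7548 units


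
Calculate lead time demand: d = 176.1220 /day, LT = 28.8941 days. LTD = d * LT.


LTD = 176.1220 * 28.8941 = 5088.8867

5088.8867 units


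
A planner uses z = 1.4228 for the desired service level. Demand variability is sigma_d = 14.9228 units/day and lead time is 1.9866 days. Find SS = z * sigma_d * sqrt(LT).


sqrt(LT) = sqrt(1.9866) = 1.4095
SS = 1.4228 * 14.9228 * 1.4095 = 29.9260

29.9260 units


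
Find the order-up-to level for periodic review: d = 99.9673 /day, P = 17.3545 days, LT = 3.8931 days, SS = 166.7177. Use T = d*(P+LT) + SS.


P + LT = 21.2476
d*(P+LT) = 99.9673 * 21.2476 = 2124.0652
T = 2124.0652 + 166.7177 = 2290.7829

2290.7829 units


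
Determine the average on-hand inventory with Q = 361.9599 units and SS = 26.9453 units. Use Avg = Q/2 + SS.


Q/2 = 180.9800
Avg = 180.9800 + 26.9453 = 207.9253

207.9253 units


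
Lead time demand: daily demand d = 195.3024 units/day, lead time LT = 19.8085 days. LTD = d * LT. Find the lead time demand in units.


LTD = 195.3024 * 19.8085 = 3868.6476

3868.6476 units


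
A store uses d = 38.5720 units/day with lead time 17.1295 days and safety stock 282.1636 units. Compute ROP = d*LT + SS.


d*LT = 38.5720 * 17.1295 = 660.7191
ROP = 660.7191 + 282.1636 = 942.8827

942.8827 units


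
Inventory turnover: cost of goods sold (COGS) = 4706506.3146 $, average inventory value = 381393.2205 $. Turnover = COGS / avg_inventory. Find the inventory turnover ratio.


Turnover = 4706506.3146 / 381393.2205 = 12.3403

12.3403


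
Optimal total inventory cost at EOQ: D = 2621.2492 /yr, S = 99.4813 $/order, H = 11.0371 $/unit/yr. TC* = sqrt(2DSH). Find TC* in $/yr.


2*D*S*H = 5756184.9005
TC* = sqrt(5756184.9005) = 2399.2051

2399.2051 $/yr


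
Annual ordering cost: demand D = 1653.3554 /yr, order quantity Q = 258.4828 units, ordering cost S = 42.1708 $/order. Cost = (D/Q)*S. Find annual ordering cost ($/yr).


Number of orders = D/Q = 6.3964
Cost = 6.3964 * 42.1708 = 269.7407

269.7407 $/yr


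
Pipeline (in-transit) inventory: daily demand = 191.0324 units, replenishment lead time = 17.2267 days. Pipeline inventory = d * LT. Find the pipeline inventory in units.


Pipeline = 191.0324 * 17.2267 = 3290.8578

3290.8578 units


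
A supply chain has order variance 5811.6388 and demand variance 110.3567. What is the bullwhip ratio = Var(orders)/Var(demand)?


BW = 5811.6388 / 110.3567 = 52.6623

52.6623


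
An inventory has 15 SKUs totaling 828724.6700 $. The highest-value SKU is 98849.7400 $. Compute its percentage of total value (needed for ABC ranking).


Top item = 98849.7400
Total = 828724.6700
Percentage = 98849.7400 / 828724.6700 * 100 = 11.9279

11.9279%


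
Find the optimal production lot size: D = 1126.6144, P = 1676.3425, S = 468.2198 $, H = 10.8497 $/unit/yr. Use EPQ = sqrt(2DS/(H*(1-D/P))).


1 - D/P = 1 - 0.6721 = 0.3279
H*(1-D/P) = 3.5580
2DS = 1055006.3381
EPQ = sqrt(296518.7479) = 544.5354

544.5354 units


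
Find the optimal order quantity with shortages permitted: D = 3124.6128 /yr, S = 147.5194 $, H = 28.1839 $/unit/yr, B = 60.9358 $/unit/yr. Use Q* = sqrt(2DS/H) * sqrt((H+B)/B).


sqrt(2DS/H) = 180.8578
sqrt((H+B)/B) = 1.2093
Q* = 180.8578 * 1.2093 = 218.7196

218.7196 units


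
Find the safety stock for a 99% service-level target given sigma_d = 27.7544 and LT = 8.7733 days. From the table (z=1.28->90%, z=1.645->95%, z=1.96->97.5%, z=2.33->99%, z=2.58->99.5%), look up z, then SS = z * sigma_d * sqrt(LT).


From the table, SL = 99% corresponds to z = 2.33
sqrt(LT) = sqrt(8.7733) = 2.9620
SS = 2.33 * 27.7544 * 2.9620 = 191.5443

191.5443 units


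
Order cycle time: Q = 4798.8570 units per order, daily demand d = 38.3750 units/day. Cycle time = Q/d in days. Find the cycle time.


Cycle = 4798.8570 / 38.3750 = 125.0516

125.0516 days


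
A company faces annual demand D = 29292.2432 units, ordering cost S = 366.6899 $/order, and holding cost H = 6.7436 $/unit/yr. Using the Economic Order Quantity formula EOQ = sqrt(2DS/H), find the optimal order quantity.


2*D*S = 2 * 29292.2432 * 366.6899 = 21482339.4596
2*D*S/H = 3185589.2193
EOQ = sqrt(3185589.2193) = 1784.8219

1784.8219 units


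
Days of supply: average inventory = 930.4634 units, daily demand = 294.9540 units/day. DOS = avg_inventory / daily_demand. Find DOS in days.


DOS = 930.4634 / 294.9540 = 3.1546

3.1546 days


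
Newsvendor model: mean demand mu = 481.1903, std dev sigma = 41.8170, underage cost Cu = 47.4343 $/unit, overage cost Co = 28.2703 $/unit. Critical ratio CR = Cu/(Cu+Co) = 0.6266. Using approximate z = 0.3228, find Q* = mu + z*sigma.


CR = Cu/(Cu+Co) = 47.4343/(47.4343+28.2703) = 0.6266
z = 0.3228
Q* = 481.1903 + 0.3228 * 41.8170 = 494.6888

494.6888 units


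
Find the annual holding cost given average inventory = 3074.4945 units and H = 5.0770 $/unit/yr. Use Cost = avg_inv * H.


Cost = 3074.4945 * 5.0770 = 15609.2086

15609.2086 $/yr


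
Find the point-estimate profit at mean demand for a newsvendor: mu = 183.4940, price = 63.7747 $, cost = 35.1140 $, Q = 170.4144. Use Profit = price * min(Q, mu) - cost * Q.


Sales at mu = min(170.4144, 183.4940) = 170.4144
Revenue = 63.7747 * 170.4144 = 10868.1272
Total cost = 35.1140 * 170.4144 = 5983.9312
Profit = 10868.1272 - 5983.9312 = 4884.1960

4884.1960 $


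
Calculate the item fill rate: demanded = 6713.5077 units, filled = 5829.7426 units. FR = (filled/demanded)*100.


FR = 5829.7426 / 6713.5077 * 100 = 86.8360

86.8360%


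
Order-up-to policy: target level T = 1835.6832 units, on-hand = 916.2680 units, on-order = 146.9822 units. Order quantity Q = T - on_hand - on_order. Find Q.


Inventory position = OH + OO = 916.2680 + 146.9822 = 1063.2502
Q = 1835.6832 - 1063.2502 = 772.4330

772.4330 units


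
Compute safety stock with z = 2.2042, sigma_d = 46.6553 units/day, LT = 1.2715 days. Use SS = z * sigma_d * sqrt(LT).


sqrt(LT) = sqrt(1.2715) = 1.1276
SS = 2.2042 * 46.6553 * 1.1276 = 115.9605

115.9605 units


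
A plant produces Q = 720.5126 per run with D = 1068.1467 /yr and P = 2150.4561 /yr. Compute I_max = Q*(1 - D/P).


D/P = 0.4967
1 - D/P = 0.5033
I_max = 720.5126 * 0.5033 = 362.6289

362.6289 units


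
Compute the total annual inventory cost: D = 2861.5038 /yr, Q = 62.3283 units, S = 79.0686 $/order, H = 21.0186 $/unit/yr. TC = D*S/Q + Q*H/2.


Ordering cost = D*S/Q = 3630.0541
Holding cost = Q*H/2 = 655.0268
TC = 3630.0541 + 655.0268 = 4285.0809

4285.0809 $/yr
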